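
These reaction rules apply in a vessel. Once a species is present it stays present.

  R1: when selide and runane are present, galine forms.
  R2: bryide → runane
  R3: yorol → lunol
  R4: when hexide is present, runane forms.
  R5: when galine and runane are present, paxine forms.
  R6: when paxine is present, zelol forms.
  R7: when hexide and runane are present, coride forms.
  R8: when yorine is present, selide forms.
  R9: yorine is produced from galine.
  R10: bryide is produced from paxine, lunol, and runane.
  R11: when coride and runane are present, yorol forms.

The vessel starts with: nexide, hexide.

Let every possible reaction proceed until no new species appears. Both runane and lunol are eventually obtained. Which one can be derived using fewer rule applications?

runane

runane: hexide present → runane forms (R4). [1 rule application]
lunol: hexide present → runane forms (R4). hexide and runane present → coride forms (R7). coride and runane present → yorol forms (R11). yorol present → lunol forms (R3). [4 rule applications]
runane needs fewer.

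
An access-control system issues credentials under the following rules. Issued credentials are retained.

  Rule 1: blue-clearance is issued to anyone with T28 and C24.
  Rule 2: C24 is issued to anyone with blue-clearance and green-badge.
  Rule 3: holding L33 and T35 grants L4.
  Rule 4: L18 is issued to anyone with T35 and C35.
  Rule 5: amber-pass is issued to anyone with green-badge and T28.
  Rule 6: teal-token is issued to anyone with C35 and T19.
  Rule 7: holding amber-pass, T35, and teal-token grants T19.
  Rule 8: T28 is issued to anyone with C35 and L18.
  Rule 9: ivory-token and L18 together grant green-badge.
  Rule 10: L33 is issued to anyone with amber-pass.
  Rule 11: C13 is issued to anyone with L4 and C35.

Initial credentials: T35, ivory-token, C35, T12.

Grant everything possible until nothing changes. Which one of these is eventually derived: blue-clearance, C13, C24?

Holding T35 and C35 grants L18 (Rule 4).
Holding ivory-token and L18 grants green-badge (Rule 9).
Holding C35 and L18 grants T28 (Rule 8).
Holding green-badge and T28 grants amber-pass (Rule 5).
Holding amber-pass grants L33 (Rule 10).
Holding L33 and T35 grants L4 (Rule 3).
Holding L4 and C35 grants C13 (Rule 11).
blue-clearance would need T28 and C24 (Rule 1), but C24 is never granted. C24 would need blue-clearance and green-badge (Rule 2), but blue-clearance is never granted.

C13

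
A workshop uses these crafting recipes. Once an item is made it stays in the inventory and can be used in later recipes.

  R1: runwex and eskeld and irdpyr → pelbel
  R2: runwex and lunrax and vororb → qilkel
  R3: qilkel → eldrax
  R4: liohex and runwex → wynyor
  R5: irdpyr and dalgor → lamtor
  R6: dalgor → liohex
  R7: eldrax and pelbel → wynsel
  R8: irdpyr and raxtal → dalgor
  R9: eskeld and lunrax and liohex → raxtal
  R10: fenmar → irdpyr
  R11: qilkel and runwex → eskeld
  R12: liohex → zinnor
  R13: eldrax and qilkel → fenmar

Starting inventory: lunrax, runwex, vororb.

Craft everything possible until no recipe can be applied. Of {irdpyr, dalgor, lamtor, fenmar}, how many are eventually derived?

2

runwex and lunrax and vororb → qilkel (R2).
qilkel → eldrax (R3).
eldrax and qilkel → fenmar (R13).
Using R10, fenmar makes irdpyr.
irdpyr: reached.
dalgor would need irdpyr and raxtal (R8), but raxtal is never obtained.
lamtor would need irdpyr and dalgor (R5), but dalgor is never obtained.
fenmar: reached.
Reached: irdpyr and fenmar — 2 of the 4.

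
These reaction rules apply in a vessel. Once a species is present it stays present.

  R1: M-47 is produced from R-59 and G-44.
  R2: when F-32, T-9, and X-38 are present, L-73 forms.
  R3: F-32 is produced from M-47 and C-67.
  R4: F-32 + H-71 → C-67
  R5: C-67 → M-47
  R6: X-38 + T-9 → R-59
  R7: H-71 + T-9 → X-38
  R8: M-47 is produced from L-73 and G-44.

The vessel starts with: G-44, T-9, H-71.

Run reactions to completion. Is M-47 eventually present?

H-71 and T-9 present → X-38 forms (R7).
X-38 and T-9 present → R-59 forms (R6).
R-59 and G-44 present → M-47 forms (R1).

Yes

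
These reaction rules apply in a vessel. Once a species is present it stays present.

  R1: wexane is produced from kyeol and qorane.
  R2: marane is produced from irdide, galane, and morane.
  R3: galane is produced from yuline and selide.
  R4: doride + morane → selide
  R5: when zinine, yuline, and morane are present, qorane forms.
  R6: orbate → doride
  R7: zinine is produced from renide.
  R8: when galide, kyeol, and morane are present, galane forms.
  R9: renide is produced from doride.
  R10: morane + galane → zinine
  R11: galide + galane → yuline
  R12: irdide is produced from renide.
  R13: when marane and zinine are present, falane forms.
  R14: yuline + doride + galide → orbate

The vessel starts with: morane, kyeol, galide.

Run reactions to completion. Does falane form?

No

falane would need marane and zinine (R13), but marane never forms.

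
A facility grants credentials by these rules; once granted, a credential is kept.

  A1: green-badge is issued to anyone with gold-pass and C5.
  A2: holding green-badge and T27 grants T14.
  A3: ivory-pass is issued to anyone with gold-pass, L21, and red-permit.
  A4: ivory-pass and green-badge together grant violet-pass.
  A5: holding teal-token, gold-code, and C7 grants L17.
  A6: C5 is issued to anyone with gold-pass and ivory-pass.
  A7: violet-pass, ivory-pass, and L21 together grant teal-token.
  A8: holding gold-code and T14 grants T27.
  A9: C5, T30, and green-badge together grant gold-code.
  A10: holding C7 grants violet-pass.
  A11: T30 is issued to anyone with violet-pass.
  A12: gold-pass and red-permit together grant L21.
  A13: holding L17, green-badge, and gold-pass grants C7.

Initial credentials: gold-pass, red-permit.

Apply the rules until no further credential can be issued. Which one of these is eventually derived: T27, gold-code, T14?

gold-code

Holding gold-pass and red-permit grants L21 (A12).
Holding gold-pass, L21, and red-permit grants ivory-pass (A3).
Holding gold-pass and ivory-pass grants C5 (A6).
Holding gold-pass and C5 grants green-badge (A1).
Holding ivory-pass and green-badge grants violet-pass (A4).
Holding violet-pass grants T30 (A11).
Holding C5, T30, and green-badge grants gold-code (A9).
T14 would need green-badge and T27 (A2), but T27 is never granted. T27 would need gold-code and T14 (A8), but T14 is never granted.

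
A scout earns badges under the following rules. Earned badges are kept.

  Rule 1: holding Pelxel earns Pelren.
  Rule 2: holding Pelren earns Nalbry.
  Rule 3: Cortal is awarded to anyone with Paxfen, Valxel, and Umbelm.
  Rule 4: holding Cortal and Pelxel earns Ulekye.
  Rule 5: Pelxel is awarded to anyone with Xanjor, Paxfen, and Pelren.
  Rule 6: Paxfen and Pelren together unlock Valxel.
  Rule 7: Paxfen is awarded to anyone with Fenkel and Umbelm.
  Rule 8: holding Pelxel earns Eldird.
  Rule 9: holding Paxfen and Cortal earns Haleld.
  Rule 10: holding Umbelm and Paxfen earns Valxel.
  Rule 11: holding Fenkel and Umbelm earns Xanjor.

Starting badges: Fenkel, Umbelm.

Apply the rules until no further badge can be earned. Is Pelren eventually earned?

No

Pelren would need Pelxel (Rule 1), but Pelxel is never earned.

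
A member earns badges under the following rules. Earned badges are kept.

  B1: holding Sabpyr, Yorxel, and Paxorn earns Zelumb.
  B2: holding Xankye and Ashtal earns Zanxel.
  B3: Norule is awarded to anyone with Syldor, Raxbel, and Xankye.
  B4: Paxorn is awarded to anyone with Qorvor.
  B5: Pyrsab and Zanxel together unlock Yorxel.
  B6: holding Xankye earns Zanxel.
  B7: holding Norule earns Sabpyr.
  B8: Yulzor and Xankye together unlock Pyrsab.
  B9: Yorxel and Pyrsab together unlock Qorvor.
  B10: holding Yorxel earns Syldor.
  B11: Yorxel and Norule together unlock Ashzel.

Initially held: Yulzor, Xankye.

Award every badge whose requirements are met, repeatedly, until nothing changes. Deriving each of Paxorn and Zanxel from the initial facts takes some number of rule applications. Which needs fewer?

Zanxel

Zanxel: With Xankye, Zanxel is earned (B6). [1 rule application]
Paxorn: With Yulzor and Xankye, Pyrsab is earned (B8). With Xankye, Zanxel is earned (B6). With Pyrsab and Zanxel, Yorxel is earned (B5). With Yorxel and Pyrsab, Qorvor is earned (B9). With Qorvor, Paxorn is earned (B4). [5 rule applications]
Zanxel needs fewer.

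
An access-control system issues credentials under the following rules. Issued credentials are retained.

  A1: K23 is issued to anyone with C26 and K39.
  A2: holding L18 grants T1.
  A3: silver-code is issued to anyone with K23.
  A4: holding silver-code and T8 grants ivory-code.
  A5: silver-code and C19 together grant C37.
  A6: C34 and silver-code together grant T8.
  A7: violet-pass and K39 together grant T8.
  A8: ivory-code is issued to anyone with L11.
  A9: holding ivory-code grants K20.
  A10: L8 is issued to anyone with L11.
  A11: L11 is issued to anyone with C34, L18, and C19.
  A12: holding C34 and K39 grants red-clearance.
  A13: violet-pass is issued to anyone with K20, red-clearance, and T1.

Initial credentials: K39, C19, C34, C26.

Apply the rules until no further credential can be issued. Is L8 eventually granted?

No

L8 would need L11 (A10), but L11 is never granted.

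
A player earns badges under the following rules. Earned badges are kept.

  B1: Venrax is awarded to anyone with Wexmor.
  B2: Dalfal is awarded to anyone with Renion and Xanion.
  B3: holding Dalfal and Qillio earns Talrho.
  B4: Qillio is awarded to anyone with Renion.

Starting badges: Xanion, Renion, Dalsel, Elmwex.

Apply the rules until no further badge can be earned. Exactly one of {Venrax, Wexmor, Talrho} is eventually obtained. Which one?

Talrho

With Renion, Qillio is earned (B4).
With Renion and Xanion, Dalfal is earned (B2).
With Dalfal and Qillio, Talrho is earned (B3).
Venrax would need Wexmor (B1), but Wexmor is never earned. No rule produces Wexmor, and it is not given.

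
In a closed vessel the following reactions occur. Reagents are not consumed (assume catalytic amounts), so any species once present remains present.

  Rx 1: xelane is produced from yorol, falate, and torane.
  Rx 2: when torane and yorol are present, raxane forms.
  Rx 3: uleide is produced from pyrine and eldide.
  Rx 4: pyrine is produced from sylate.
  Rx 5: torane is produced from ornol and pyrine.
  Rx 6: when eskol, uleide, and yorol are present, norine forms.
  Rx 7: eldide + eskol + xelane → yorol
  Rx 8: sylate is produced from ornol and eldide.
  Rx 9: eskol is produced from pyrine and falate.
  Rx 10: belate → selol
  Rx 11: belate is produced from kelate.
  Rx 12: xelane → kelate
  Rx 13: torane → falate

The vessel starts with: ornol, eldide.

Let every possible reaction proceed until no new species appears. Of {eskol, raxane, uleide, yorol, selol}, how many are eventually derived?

ornol and eldide present → sylate forms (Rx 8).
sylate present → pyrine forms (Rx 4).
pyrine and eldide present → uleide forms (Rx 3).
ornol and pyrine present → torane forms (Rx 5).
torane present → falate forms (Rx 13).
pyrine and falate present → eskol forms (Rx 9).
eskol: reached.
raxane would need torane and yorol (Rx 2), but yorol never forms.
uleide: reached.
yorol would need eldide, eskol, and xelane (Rx 7), but xelane never forms.
selol would need belate (Rx 10), but belate never forms.
Reached: eskol and uleide — 2 of the 5.

2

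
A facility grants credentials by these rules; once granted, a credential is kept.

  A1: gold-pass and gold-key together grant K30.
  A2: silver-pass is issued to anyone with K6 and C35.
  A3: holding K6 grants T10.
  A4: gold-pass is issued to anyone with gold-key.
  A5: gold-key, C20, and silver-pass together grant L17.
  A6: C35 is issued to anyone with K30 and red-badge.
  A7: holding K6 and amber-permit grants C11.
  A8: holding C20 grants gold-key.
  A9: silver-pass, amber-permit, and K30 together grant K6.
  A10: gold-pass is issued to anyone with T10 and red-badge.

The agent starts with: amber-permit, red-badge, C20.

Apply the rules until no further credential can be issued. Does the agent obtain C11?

No

C11 would need K6 and amber-permit (A7), but K6 is never granted.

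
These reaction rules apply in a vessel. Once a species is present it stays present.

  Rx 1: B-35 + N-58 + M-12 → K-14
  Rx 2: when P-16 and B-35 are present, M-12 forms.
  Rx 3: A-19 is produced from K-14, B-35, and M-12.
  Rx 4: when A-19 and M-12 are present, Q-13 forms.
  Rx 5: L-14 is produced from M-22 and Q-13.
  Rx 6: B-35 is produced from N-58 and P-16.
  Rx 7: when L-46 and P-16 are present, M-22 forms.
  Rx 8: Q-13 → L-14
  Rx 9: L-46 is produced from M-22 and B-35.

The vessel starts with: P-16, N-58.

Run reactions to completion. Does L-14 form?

N-58 and P-16 present → B-35 forms (Rx 6).
P-16 and B-35 present → M-12 forms (Rx 2).
B-35, N-58, and M-12 present → K-14 forms (Rx 1).
K-14, B-35, and M-12 present → A-19 forms (Rx 3).
A-19 and M-12 present → Q-13 forms (Rx 4).
Q-13 present → L-14 forms (Rx 8).

Yes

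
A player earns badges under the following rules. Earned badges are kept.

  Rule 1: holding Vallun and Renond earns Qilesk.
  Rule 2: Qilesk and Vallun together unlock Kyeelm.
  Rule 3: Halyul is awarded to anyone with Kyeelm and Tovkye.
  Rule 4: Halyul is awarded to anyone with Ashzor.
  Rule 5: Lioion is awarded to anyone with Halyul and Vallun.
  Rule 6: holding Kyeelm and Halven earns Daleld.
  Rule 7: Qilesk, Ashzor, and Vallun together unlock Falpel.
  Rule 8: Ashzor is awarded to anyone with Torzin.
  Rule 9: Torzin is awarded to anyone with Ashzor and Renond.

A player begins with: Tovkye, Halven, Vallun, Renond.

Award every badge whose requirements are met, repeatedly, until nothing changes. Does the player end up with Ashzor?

Ashzor would need Torzin (Rule 8), but Torzin is never earned.

No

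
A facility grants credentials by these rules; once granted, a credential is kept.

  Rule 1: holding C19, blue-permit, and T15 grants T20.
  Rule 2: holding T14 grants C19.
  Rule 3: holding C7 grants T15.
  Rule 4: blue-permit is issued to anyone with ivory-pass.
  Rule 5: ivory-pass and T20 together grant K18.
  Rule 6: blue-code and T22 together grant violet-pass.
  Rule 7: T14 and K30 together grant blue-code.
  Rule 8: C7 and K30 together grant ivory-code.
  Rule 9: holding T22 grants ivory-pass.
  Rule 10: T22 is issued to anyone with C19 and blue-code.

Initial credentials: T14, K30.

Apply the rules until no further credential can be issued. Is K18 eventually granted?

No

K18 would need ivory-pass and T20 (Rule 5), but T20 is never granted.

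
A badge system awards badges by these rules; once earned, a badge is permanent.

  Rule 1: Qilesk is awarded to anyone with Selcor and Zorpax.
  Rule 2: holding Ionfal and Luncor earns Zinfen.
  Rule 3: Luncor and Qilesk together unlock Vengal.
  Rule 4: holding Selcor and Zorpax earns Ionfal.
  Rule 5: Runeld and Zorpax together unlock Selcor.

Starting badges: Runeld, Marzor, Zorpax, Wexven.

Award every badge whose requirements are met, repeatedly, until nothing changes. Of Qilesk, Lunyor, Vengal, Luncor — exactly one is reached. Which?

With Runeld and Zorpax, Selcor is earned (Rule 5).
With Selcor and Zorpax, Qilesk is earned (Rule 1).
No rule produces Lunyor, and it is not given. No rule produces Luncor, and it is not given. Vengal would need Luncor and Qilesk (Rule 3), but Luncor is never earned.

Qilesk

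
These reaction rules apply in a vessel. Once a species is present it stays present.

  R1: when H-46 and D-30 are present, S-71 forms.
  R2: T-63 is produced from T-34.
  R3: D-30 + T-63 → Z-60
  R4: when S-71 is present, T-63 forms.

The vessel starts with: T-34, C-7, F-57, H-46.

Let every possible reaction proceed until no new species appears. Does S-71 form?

No

S-71 would need H-46 and D-30 (R1), but D-30 never forms.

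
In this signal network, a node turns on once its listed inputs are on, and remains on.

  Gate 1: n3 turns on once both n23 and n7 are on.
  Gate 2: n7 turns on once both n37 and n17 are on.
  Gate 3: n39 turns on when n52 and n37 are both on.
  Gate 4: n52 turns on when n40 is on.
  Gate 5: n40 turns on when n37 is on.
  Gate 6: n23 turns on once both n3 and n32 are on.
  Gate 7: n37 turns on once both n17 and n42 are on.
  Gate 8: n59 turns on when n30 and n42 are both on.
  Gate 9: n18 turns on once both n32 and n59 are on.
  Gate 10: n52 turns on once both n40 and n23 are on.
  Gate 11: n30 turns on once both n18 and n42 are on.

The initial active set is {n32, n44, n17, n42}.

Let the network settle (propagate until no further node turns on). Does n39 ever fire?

Yes

n17 and n42 are on, so n37 turns on (Gate 7).
Gate 5: n37 on → n40 on.
Gate 4: n40 on → n52 on.
Gate 3: n52 and n37 on → n39 on.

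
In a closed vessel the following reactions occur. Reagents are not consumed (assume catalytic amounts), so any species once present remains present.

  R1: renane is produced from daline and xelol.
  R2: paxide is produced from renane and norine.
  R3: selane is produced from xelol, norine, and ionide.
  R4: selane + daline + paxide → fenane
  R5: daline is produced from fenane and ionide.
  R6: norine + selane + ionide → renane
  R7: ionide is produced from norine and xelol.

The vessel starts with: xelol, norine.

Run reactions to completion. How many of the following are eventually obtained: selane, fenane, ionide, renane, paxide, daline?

norine and xelol present → ionide forms (R7).
xelol, norine, and ionide present → selane forms (R3).
norine, selane, and ionide present → renane forms (R6).
renane and norine present → paxide forms (R2).
selane: reached.
fenane would need selane, daline, and paxide (R4), but daline never forms.
ionide: reached.
renane: reached.
paxide: reached.
daline would need fenane and ionide (R5), but fenane never forms.
Reached: selane, ionide, renane, and paxide — 4 of the 6.

4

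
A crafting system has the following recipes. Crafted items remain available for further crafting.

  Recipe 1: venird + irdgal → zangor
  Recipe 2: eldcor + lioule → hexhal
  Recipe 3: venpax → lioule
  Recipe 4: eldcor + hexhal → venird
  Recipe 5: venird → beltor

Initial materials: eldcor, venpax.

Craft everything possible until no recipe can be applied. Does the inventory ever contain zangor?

No

zangor would need venird and irdgal (Recipe 1), but irdgal is never obtained.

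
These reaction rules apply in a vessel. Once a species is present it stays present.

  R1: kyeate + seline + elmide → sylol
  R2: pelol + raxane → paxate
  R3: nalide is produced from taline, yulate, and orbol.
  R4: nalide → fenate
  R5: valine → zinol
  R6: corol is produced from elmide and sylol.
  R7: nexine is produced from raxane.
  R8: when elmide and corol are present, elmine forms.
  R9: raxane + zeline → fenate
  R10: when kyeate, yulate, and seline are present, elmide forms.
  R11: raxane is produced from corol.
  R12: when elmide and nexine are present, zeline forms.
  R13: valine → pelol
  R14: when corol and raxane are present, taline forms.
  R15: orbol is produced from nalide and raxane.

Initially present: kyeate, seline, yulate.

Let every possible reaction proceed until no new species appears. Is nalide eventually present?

No

nalide would need taline, yulate, and orbol (R3), but orbol never forms.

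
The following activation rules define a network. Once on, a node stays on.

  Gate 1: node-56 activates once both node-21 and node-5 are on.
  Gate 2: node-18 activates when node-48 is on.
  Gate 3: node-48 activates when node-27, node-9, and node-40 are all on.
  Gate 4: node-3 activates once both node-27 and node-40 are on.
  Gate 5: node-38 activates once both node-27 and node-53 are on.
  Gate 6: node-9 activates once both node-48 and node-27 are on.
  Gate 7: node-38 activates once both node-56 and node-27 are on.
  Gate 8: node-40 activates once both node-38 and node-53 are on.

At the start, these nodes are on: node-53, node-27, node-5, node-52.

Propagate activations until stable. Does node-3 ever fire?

node-27 and node-53 are on, so node-38 activates (Gate 5).
Gate 8: node-38 and node-53 on → node-40 on.
Gate 4: node-27 and node-40 on → node-3 on.

Yes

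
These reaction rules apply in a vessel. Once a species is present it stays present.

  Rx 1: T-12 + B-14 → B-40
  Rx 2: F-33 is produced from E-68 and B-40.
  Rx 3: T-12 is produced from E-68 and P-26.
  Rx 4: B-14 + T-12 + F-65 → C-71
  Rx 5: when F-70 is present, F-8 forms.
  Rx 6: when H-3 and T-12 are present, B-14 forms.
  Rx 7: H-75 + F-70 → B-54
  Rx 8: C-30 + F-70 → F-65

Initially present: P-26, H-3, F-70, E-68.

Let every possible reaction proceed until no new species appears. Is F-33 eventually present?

E-68 and P-26 present → T-12 forms (Rx 3).
H-3 and T-12 present → B-14 forms (Rx 6).
T-12 and B-14 present → B-40 forms (Rx 1).
E-68 and B-40 present → F-33 forms (Rx 2).

Yes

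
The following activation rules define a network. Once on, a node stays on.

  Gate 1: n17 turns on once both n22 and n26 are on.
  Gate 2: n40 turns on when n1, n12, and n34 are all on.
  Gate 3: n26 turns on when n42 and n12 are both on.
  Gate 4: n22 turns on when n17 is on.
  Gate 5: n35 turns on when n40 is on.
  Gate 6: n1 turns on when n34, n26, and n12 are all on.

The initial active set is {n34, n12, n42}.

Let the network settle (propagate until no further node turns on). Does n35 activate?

Yes

Gate 3: n42 and n12 on → n26 on.
Gate 6: n34, n26, and n12 on → n1 on.
Gate 2: n1, n12, and n34 on → n40 on.
n40 is on, so n35 turns on (Gate 5).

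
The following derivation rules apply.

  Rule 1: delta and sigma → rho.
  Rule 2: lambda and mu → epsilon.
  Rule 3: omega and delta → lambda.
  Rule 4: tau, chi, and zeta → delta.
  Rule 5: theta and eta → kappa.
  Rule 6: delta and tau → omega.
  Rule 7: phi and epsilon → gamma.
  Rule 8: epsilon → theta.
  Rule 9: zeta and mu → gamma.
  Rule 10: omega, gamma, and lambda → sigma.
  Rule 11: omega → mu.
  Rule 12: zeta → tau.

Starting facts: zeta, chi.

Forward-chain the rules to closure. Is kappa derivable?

kappa would need theta and eta (Rule 5), but eta is never established.

No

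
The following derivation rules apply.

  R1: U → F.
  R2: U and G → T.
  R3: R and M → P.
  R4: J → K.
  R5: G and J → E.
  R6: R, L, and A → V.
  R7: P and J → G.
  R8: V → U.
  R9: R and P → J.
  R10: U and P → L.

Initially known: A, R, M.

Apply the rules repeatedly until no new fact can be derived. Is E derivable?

R and M hold, so P follows (R3).
From R and P, R9 gives J.
P and J hold, so G follows (R7).
From G and J, R5 gives E.

Yes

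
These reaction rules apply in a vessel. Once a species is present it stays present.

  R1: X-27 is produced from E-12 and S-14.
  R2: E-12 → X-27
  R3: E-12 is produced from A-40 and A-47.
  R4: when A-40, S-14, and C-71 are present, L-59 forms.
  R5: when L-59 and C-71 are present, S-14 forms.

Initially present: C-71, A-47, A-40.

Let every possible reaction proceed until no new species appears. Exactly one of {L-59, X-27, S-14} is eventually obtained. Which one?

A-40 and A-47 present → E-12 forms (R3).
E-12 present → X-27 forms (R2).
L-59 would need A-40, S-14, and C-71 (R4), but S-14 never forms. S-14 would need L-59 and C-71 (R5), but L-59 never forms.

X-27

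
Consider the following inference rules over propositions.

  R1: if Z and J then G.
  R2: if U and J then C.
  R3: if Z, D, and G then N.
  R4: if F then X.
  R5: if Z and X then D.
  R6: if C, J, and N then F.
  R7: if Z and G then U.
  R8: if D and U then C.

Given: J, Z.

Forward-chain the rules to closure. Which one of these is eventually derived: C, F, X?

Z and J hold, so G follows (R1).
Z and G hold, so U follows (R7).
U and J hold, so C follows (R2).
X would need F (R4), but F is never established. F would need C, J, and N (R6), but N is never established.

C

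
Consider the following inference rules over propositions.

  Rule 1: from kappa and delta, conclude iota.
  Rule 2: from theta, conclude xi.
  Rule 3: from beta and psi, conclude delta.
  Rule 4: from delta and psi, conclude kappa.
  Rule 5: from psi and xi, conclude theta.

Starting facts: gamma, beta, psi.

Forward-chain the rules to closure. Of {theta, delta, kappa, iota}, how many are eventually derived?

beta and psi hold, so delta follows (Rule 3).
From delta and psi, Rule 4 gives kappa.
kappa and delta hold, so iota follows (Rule 1).
theta would need psi and xi (Rule 5), but xi is never established.
delta: reached.
kappa: reached.
iota: reached.
Reached: delta, kappa, and iota — 3 of the 4.

3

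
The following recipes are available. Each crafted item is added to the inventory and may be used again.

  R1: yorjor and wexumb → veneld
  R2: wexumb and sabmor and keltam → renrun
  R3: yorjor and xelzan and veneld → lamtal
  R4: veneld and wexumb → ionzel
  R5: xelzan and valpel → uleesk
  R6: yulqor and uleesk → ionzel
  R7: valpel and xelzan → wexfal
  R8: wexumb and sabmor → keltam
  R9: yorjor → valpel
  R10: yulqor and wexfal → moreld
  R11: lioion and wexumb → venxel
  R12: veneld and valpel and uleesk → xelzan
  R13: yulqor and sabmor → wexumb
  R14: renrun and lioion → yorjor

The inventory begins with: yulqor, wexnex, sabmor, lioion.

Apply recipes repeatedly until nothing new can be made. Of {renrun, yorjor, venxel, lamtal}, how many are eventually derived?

yulqor and sabmor → wexumb (R13).
Using R11, lioion and wexumb make venxel.
wexumb and sabmor → keltam (R8).
wexumb and sabmor and keltam → renrun (R2).
renrun and lioion → yorjor (R14).
renrun: reached.
yorjor: reached.
venxel: reached.
lamtal would need yorjor, xelzan, and veneld (R3), but xelzan is never obtained.
Reached: renrun, yorjor, and venxel — 3 of the 4.

3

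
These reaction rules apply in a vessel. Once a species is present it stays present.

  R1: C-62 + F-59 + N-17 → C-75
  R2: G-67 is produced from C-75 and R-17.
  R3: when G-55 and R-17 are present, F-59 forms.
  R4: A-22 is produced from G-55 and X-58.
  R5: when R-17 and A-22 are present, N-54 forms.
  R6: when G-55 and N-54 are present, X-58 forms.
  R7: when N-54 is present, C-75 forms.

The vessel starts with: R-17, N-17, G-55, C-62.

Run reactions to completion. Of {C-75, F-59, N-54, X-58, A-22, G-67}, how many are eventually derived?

G-55 and R-17 present → F-59 forms (R3).
C-62, F-59, and N-17 present → C-75 forms (R1).
C-75 and R-17 present → G-67 forms (R2).
C-75: reached.
F-59: reached.
N-54 would need R-17 and A-22 (R5), but A-22 never forms.
X-58 would need G-55 and N-54 (R6), but N-54 never forms.
A-22 would need G-55 and X-58 (R4), but X-58 never forms.
G-67: reached.
Reached: C-75, F-59, and G-67 — 3 of the 6.

3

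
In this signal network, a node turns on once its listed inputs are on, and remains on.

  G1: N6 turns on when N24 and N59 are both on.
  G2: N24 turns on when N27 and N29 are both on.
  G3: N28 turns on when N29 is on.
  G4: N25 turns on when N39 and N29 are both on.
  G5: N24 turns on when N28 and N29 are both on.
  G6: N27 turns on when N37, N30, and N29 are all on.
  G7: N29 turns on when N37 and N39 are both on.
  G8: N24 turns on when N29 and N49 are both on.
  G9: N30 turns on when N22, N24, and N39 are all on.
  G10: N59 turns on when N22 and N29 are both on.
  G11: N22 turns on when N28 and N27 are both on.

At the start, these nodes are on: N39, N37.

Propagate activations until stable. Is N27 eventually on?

N27 would need N37, N30, and N29 (G6), but N30 never turns on.

No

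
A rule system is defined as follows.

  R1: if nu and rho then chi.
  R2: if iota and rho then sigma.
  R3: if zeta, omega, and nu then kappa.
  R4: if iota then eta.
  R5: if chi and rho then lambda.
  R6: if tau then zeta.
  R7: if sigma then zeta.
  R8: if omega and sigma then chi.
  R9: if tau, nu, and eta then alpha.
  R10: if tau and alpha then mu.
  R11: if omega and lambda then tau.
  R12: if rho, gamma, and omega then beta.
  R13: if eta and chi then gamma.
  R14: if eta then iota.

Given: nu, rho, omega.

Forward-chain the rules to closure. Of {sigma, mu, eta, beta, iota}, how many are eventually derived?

sigma would need iota and rho (R2), but iota is never established.
mu would need tau and alpha (R10), but alpha is never established.
eta would need iota (R4), but iota is never established.
beta would need rho, gamma, and omega (R12), but gamma is never established.
iota would need eta (R14), but eta is never established.
None of the 5 are reached.

0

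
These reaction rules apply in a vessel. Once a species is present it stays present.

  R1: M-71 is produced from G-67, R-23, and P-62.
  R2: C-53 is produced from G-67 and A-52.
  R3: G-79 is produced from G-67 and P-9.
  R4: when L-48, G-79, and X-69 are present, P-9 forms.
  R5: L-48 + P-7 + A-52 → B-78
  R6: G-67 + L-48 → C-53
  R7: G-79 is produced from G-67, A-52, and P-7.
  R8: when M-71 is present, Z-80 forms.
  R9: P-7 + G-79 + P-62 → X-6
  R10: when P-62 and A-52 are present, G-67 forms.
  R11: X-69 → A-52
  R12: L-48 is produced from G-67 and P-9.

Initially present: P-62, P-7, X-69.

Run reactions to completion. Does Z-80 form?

No

Z-80 would need M-71 (R8), but M-71 never forms.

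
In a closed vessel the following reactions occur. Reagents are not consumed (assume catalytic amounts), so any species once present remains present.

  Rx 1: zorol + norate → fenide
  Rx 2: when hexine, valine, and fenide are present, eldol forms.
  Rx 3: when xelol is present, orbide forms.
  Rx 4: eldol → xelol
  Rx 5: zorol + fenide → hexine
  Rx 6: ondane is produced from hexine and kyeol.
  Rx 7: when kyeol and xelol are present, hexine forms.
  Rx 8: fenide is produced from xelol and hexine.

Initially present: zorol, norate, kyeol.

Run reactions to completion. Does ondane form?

Yes

zorol and norate present → fenide forms (Rx 1).
zorol and fenide present → hexine forms (Rx 5).
hexine and kyeol present → ondane forms (Rx 6).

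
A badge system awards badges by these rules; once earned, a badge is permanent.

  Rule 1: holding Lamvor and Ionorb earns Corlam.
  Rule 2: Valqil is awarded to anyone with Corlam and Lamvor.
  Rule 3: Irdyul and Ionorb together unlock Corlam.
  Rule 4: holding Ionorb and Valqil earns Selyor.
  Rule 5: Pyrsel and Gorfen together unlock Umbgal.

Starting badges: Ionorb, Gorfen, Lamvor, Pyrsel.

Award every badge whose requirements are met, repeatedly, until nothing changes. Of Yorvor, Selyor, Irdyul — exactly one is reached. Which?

Selyor

With Lamvor and Ionorb, Corlam is earned (Rule 1).
With Corlam and Lamvor, Valqil is earned (Rule 2).
With Ionorb and Valqil, Selyor is earned (Rule 4).
No rule produces Yorvor, and it is not given. No rule produces Irdyul, and it is not given.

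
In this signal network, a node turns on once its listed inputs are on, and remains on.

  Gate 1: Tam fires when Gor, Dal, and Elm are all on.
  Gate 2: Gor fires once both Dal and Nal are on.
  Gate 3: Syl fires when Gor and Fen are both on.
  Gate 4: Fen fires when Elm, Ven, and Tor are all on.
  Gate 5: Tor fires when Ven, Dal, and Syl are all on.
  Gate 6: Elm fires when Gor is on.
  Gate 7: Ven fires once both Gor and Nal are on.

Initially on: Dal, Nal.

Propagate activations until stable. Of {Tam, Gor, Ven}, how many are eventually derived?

Dal and Nal are on, so Gor fires (Gate 2).
Gate 6: Gor on → Elm on.
Gor and Nal are on, so Ven fires (Gate 7).
Gor, Dal, and Elm are on, so Tam fires (Gate 1).
Tam: reached.
Gor: reached.
Ven: reached.
All 3 are reached.

3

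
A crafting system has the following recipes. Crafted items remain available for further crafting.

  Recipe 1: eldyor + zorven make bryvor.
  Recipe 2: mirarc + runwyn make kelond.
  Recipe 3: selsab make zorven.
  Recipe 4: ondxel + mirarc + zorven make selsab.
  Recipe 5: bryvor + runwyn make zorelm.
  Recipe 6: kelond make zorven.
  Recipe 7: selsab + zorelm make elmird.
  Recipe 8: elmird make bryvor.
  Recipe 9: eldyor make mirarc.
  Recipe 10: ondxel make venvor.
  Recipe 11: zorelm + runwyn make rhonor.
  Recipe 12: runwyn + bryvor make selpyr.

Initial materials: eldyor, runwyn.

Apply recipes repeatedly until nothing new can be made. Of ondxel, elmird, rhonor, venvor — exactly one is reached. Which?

rhonor

eldyor → mirarc (Recipe 9).
mirarc + runwyn → kelond (Recipe 2).
Using Recipe 6, kelond makes zorven.
Using Recipe 1, eldyor and zorven make bryvor.
Using Recipe 5, bryvor and runwyn make zorelm.
zorelm + runwyn → rhonor (Recipe 11).
elmird would need selsab and zorelm (Recipe 7), but selsab is never obtained. venvor would need ondxel (Recipe 10), but ondxel is never obtained. No rule produces ondxel, and it is not given.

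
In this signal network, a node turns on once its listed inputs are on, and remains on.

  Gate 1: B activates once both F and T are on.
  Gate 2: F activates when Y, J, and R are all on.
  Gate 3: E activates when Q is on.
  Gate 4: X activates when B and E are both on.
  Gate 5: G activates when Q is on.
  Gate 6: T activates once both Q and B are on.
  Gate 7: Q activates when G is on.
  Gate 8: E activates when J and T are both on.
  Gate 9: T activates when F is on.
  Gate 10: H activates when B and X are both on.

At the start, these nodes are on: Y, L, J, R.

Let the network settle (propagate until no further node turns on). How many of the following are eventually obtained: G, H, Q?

1

Gate 2: Y, J, and R on → F on.
F is on, so T activates (Gate 9).
F and T are on, so B activates (Gate 1).
Gate 8: J and T on → E on.
Gate 4: B and E on → X on.
Gate 10: B and X on → H on.
G would need Q (Gate 5), but Q never turns on.
H: reached.
Q would need G (Gate 7), but G never turns on.
Reached: H — 1 of the 3.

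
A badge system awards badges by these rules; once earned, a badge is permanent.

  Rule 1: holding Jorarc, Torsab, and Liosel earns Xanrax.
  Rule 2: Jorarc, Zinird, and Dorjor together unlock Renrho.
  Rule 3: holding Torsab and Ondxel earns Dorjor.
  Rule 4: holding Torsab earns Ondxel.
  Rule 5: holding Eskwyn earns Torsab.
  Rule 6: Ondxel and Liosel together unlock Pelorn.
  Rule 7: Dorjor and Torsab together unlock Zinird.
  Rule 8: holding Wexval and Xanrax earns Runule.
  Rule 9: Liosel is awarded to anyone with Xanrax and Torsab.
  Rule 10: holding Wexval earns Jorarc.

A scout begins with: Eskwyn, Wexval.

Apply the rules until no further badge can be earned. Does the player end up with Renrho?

With Wexval, Jorarc is earned (Rule 10).
With Eskwyn, Torsab is earned (Rule 5).
With Torsab, Ondxel is earned (Rule 4).
With Torsab and Ondxel, Dorjor is earned (Rule 3).
With Dorjor and Torsab, Zinird is earned (Rule 7).
With Jorarc, Zinird, and Dorjor, Renrho is earned (Rule 2).

Yes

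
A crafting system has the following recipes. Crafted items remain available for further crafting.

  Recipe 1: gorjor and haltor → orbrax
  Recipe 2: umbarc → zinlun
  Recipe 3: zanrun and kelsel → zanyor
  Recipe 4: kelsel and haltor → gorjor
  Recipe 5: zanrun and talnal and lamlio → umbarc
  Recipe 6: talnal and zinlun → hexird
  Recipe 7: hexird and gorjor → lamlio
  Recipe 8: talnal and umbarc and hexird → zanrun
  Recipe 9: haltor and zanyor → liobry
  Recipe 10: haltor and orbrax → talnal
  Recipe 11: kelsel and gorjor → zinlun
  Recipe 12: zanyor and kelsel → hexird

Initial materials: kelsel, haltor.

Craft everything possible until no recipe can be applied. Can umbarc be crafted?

umbarc would need zanrun, talnal, and lamlio (Recipe 5), but zanrun is never obtained.

No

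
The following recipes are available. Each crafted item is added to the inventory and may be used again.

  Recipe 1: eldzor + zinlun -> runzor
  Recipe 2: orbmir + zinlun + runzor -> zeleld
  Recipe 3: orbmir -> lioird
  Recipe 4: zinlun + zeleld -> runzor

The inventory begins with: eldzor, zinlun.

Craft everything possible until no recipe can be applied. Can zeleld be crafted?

No

zeleld would need orbmir, zinlun, and runzor (Recipe 2), but orbmir is never obtained.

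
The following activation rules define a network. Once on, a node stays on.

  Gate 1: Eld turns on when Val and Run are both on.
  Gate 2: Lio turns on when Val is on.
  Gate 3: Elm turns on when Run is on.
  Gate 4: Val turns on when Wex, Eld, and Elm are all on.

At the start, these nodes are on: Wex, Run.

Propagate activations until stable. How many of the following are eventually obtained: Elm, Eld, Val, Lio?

1

Gate 3: Run on → Elm on.
Elm: reached.
Eld would need Val and Run (Gate 1), but Val never turns on.
Val would need Wex, Eld, and Elm (Gate 4), but Eld never turns on.
Lio would need Val (Gate 2), but Val never turns on.
Reached: Elm — 1 of the 4.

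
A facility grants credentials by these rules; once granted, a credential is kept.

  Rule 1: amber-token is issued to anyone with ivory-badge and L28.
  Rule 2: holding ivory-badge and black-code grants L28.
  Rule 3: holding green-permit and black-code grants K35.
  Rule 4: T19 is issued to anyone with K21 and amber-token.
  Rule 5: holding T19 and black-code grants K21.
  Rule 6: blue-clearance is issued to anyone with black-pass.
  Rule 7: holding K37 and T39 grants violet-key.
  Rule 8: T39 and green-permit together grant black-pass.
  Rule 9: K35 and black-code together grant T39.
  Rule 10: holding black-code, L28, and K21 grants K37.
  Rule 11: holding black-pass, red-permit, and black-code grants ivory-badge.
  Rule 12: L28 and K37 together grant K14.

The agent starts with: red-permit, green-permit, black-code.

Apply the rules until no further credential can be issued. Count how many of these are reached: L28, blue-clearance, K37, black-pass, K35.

Holding green-permit and black-code grants K35 (Rule 3).
Holding K35 and black-code grants T39 (Rule 9).
Holding T39 and green-permit grants black-pass (Rule 8).
Holding black-pass, red-permit, and black-code grants ivory-badge (Rule 11).
Holding black-pass grants blue-clearance (Rule 6).
Holding ivory-badge and black-code grants L28 (Rule 2).
L28: reached.
blue-clearance: reached.
K37 would need black-code, L28, and K21 (Rule 10), but K21 is never granted.
black-pass: reached.
K35: reached.
Reached: L28, blue-clearance, black-pass, and K35 — 4 of the 5.

4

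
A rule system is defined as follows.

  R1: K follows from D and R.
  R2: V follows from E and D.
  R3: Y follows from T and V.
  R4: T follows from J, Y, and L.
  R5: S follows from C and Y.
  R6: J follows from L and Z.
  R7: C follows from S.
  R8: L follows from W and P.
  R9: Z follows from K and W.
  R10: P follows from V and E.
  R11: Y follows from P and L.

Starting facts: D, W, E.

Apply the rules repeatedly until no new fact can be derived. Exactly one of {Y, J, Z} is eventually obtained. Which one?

E and D hold, so V follows (R2).
V and E hold, so P follows (R10).
W and P hold, so L follows (R8).
P and L hold, so Y follows (R11).
Z would need K and W (R9), but K is never established. J would need L and Z (R6), but Z is never established.

Y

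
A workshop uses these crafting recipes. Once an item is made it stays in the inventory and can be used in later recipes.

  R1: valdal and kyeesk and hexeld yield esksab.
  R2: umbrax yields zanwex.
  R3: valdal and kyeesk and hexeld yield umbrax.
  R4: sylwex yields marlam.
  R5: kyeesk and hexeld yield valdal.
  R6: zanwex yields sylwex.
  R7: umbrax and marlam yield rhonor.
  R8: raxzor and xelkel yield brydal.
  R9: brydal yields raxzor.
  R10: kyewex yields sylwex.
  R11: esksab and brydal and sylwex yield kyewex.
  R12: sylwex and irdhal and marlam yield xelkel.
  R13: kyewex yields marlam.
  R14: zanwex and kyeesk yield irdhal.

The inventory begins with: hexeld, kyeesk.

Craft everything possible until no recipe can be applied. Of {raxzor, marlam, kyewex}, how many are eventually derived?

1

kyeesk and hexeld → valdal (R5).
Using R3, valdal, kyeesk, and hexeld make umbrax.
Using R2, umbrax makes zanwex.
zanwex → sylwex (R6).
Using R4, sylwex makes marlam.
raxzor would need brydal (R9), but brydal is never obtained.
marlam: reached.
kyewex would need esksab, brydal, and sylwex (R11), but brydal is never obtained.
Reached: marlam — 1 of the 3.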